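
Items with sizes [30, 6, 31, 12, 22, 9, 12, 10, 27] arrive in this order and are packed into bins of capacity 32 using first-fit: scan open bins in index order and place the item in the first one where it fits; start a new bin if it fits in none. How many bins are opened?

  30 → bin 1 (new)  [load 30/32]
  6 → bin 2 (new)  [load 6/32]
  31 → bin 3 (new)  [load 31/32]
  12 → bin 2  [load 18/32]
  22 → bin 4 (new)  [load 22/32]
  9 → bin 2  [load 27/32]
  12 → bin 5 (new)  [load 12/32]
  10 → bin 4  [load 32/32]
  27 → bin 6 (new)  [load 27/32]
6 bins opened.

6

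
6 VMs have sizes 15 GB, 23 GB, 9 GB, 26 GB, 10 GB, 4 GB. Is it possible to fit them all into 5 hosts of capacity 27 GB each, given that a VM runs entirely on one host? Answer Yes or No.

Yes

A valid assignment using 4 hosts:
  host 1: 26 = 26
  host 2: 23 + 4 = 27
  host 3: 15 + 10 = 25
  host 4: 9 = 9
That uses only 4 ≤ 5, so 5 hosts are enough.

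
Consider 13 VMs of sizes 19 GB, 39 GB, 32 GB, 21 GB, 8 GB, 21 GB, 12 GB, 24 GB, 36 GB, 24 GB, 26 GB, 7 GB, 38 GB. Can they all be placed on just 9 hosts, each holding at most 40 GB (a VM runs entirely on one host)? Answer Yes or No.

A valid assignment using 9 hosts:
  host 1: 39 = 39
  host 2: 38 = 38
  host 3: 36 = 36
  host 4: 32 + 8 = 40
  host 5: 26 + 12 = 38
  host 6: 24 + 7 = 31
  host 7: 24 = 24
  host 8: 21 + 19 = 40
  host 9: 21 = 21
Every load is within 40 GB, so 9 hosts suffice.

Yes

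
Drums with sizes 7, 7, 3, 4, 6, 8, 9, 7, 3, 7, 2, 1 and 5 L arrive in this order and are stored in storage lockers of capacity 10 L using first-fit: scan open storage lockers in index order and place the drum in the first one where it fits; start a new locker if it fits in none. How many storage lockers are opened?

  7 → locker 1 (new)  [load 7/10]
  7 → locker 2 (new)  [load 7/10]
  3 → locker 1  [load 10/10]
  4 → locker 3 (new)  [load 4/10]
  6 → locker 3  [load 10/10]
  8 → locker 4 (new)  [load 8/10]
  9 → locker 5 (new)  [load 9/10]
  7 → locker 6 (new)  [load 7/10]
  3 → locker 2  [load 10/10]
  7 → locker 7 (new)  [load 7/10]
  2 → locker 4  [load 10/10]
  1 → locker 5  [load 10/10]
  5 → locker 8 (new)  [load 5/10]
8 storage lockers opened.

8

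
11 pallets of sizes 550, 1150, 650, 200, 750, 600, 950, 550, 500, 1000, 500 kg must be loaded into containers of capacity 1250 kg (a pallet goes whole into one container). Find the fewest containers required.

7

Total = 1150 + 1000 + 950 + 750 + 650 + 600 + 550 + 550 + 500 + 500 + 200 = 7400 kg.
Lower bound: ⌈7400/1250⌉ = 6 containers.
A packing using 7 containers:
  container 1: 1150 = 1150
  container 2: 1000 + 200 = 1200
  container 3: 950 = 950
  container 4: 750 + 500 = 1250
  container 5: 650 + 600 = 1250
  container 6: 550 + 550 = 1100
  container 7: 500 = 500
No arrangement into 6 containers stays within capacity, so 7 is optimal.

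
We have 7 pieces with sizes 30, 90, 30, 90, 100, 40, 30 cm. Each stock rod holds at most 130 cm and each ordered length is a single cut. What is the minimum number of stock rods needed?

Total = 100 + 90 + 90 + 40 + 30 + 30 + 30 = 410 cm.
Lower bound: ⌈410/130⌉ = 4 stock rods.
A packing using 4 stock rods:
  stock rod 1: 100 + 30 = 130
  stock rod 2: 90 + 40 = 130
  stock rod 3: 90 + 30 = 120
  stock rod 4: 30 = 30
This matches the lower bound, so 4 is optimal.

4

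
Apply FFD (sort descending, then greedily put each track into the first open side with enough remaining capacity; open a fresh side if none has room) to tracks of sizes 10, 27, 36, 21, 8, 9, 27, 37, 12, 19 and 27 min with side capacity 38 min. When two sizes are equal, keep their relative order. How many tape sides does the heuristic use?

Sorted descending: 37, 36, 27, 27, 27, 21, 19, 12, 10, 9, 8.
  37 → side 1 (new)  [load 37/38]
  36 → side 2 (new)  [load 36/38]
  27 → side 3 (new)  [load 27/38]
  27 → side 4 (new)  [load 27/38]
  27 → side 5 (new)  [load 27/38]
  21 → side 6 (new)  [load 21/38]
  19 → side 7 (new)  [load 19/38]
  12 → side 6  [load 33/38]
  10 → side 3  [load 37/38]
  9 → side 4  [load 36/38]
  8 → side 5  [load 35/38]
7 tape sides opened.

7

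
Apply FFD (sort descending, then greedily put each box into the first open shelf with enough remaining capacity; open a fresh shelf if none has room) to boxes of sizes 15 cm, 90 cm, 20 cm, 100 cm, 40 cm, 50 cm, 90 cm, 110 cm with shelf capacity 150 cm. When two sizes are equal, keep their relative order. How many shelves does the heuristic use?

Sorted descending: 110, 100, 90, 90, 50, 40, 20, 15.
  110 → shelf 1 (new)  [load 110/150]
  100 → shelf 2 (new)  [load 100/150]
  90 → shelf 3 (new)  [load 90/150]
  90 → shelf 4 (new)  [load 90/150]
  50 → shelf 2  [load 150/150]
  40 → shelf 1  [load 150/150]
  20 → shelf 3  [load 110/150]
  15 → shelf 3  [load 125/150]
4 shelves opened.

4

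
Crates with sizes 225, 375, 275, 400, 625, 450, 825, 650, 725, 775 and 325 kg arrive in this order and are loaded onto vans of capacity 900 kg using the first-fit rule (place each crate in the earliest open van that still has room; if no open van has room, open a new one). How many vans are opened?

  225 → van 1 (new)  [load 225/900]
  375 → van 1  [load 600/900]
  275 → van 1  [load 875/900]
  400 → van 2 (new)  [load 400/900]
  625 → van 3 (new)  [load 625/900]
  450 → van 2  [load 850/900]
  825 → van 4 (new)  [load 825/900]
  650 → van 5 (new)  [load 650/900]
  725 → van 6 (new)  [load 725/900]
  775 → van 7 (new)  [load 775/900]
  325 → van 8 (new)  [load 325/900]
8 vans opened.

8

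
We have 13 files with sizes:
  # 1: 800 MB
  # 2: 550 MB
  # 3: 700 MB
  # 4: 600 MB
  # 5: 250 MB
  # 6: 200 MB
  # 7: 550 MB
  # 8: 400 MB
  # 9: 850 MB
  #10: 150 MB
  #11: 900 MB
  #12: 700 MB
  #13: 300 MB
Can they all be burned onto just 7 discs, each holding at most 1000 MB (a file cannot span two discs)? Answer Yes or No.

No

Total = 6950 MB; ⌈6950/1000⌉ = 7.
8 files each exceed half the capacity and cannot share a disc, forcing at least 8 discs.
At least 8 discs are required, but only 7 are allowed.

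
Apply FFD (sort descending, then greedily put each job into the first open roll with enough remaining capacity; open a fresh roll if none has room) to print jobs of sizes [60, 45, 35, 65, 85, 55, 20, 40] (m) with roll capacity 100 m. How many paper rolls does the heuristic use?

Sorted descending: 85, 65, 60, 55, 45, 40, 35, 20.
  85 → roll 1 (new)  [load 85/100]
  65 → roll 2 (new)  [load 65/100]
  60 → roll 3 (new)  [load 60/100]
  55 → roll 4 (new)  [load 55/100]
  45 → roll 4  [load 100/100]
  40 → roll 3  [load 100/100]
  35 → roll 2  [load 100/100]
  20 → roll 5 (new)  [load 20/100]
5 paper rolls opened.

5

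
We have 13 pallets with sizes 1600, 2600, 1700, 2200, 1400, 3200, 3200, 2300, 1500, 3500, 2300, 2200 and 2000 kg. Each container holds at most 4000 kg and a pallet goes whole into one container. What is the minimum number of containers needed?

9

Total = 3500 + 3200 + 3200 + 2600 + 2300 + 2300 + 2200 + 2200 + 2000 + 1700 + 1600 + 1500 + 1400 = 29700 kg.
Lower bound: ⌈29700/4000⌉ = 8 containers.
A packing using 9 containers:
  container 1: 3500 = 3500
  container 2: 3200 = 3200
  container 3: 3200 = 3200
  container 4: 2600 + 1400 = 4000
  container 5: 2300 + 1700 = 4000
  container 6: 2300 + 1600 = 3900
  container 7: 2200 + 1500 = 3700
  container 8: 2200 = 2200
  container 9: 2000 = 2000
No arrangement into 8 containers stays within capacity, so 9 is optimal.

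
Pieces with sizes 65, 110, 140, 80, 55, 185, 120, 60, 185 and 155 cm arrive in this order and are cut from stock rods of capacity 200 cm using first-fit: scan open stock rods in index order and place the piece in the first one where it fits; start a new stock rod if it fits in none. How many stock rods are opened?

7

  65 → stock rod 1 (new)  [load 65/200]
  110 → stock rod 1  [load 175/200]
  140 → stock rod 2 (new)  [load 140/200]
  80 → stock rod 3 (new)  [load 80/200]
  55 → stock rod 2  [load 195/200]
  185 → stock rod 4 (new)  [load 185/200]
  120 → stock rod 3  [load 200/200]
  60 → stock rod 5 (new)  [load 60/200]
  185 → stock rod 6 (new)  [load 185/200]
  155 → stock rod 7 (new)  [load 155/200]
7 stock rods opened.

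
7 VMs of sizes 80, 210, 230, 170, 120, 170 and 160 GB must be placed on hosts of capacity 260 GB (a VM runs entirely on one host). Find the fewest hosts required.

6

Total = 230 + 210 + 170 + 170 + 160 + 120 + 80 = 1140 GB.
Lower bound: ⌈1140/260⌉ = 5 hosts.
A packing using 6 hosts:
  host 1: 230 = 230
  host 2: 210 = 210
  host 3: 170 + 80 = 250
  host 4: 170 = 170
  host 5: 160 = 160
  host 6: 120 = 120
No arrangement into 5 hosts stays within capacity, so 6 is optimal.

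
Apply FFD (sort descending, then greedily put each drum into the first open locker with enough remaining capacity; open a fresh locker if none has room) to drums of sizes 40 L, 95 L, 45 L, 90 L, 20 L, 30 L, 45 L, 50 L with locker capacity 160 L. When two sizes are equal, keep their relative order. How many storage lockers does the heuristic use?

Sorted descending: 95, 90, 50, 45, 45, 40, 30, 20.
  95 → locker 1 (new)  [load 95/160]
  90 → locker 2 (new)  [load 90/160]
  50 → locker 1  [load 145/160]
  45 → locker 2  [load 135/160]
  45 → locker 3 (new)  [load 45/160]
  40 → locker 3  [load 85/160]
  30 → locker 3  [load 115/160]
  20 → locker 2  [load 155/160]
3 storage lockers opened.

3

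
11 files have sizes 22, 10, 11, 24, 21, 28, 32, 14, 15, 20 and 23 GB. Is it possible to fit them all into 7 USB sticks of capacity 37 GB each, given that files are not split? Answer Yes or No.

Yes

A valid assignment using 7 USB sticks:
  USB stick 1: 32 = 32
  USB stick 2: 28 = 28
  USB stick 3: 24 + 11 = 35
  USB stick 4: 23 + 14 = 37
  USB stick 5: 22 + 15 = 37
  USB stick 6: 21 + 10 = 31
  USB stick 7: 20 = 20
Every load is within 37 GB, so 7 USB sticks suffice.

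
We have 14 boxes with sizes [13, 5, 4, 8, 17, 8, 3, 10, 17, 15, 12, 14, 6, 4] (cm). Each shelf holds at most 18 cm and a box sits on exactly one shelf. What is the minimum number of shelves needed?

Total = 17 + 17 + 15 + 14 + 13 + 12 + 10 + 8 + 8 + 6 + 5 + 4 + 4 + 3 = 136 cm.
Lower bound: ⌈136/18⌉ = 8 shelves.
A packing using 8 shelves:
  shelf 1: 17 = 17
  shelf 2: 17 = 17
  shelf 3: 15 + 3 = 18
  shelf 4: 14 + 4 = 18
  shelf 5: 13 + 5 = 18
  shelf 6: 12 + 6 = 18
  shelf 7: 10 + 8 = 18
  shelf 8: 8 + 4 = 12
This matches the lower bound, so 8 is optimal.

8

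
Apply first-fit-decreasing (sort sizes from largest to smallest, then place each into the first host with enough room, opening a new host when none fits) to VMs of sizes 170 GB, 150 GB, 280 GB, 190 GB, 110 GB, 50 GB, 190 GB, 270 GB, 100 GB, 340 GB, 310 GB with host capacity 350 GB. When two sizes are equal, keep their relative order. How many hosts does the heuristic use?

Sorted descending: 340, 310, 280, 270, 190, 190, 170, 150, 110, 100, 50.
  340 → host 1 (new)  [load 340/350]
  310 → host 2 (new)  [load 310/350]
  280 → host 3 (new)  [load 280/350]
  270 → host 4 (new)  [load 270/350]
  190 → host 5 (new)  [load 190/350]
  190 → host 6 (new)  [load 190/350]
  170 → host 7 (new)  [load 170/350]
  150 → host 5  [load 340/350]
  110 → host 6  [load 300/350]
  100 → host 7  [load 270/350]
  50 → host 3  [load 330/350]
7 hosts opened.

7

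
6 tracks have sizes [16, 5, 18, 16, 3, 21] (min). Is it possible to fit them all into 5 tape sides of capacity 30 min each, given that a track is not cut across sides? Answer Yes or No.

A valid assignment using 4 tape sides:
  side 1: 21 + 5 + 3 = 29
  side 2: 18 = 18
  side 3: 16 = 16
  side 4: 16 = 16
That uses only 4 ≤ 5, so 5 tape sides are enough.

Yes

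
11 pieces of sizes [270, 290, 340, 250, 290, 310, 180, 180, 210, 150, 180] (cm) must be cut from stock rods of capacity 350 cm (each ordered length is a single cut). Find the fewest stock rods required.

10

Total = 340 + 310 + 290 + 290 + 270 + 250 + 210 + 180 + 180 + 180 + 150 = 2650 cm.
Lower bound: ⌈2650/350⌉ = 8 stock rods.
Also, 10 pieces each exceed 175 cm, and no two of those can share a stock rod, so at least 10 stock rods are needed.
A packing using 10 stock rods:
  stock rod 1: 340 = 340
  stock rod 2: 310 = 310
  stock rod 3: 290 = 290
  stock rod 4: 290 = 290
  stock rod 5: 270 = 270
  stock rod 6: 250 = 250
  stock rod 7: 210 = 210
  stock rod 8: 180 + 150 = 330
  stock rod 9: 180 = 180
  stock rod 10: 180 = 180
This matches the lower bound, so 10 is optimal.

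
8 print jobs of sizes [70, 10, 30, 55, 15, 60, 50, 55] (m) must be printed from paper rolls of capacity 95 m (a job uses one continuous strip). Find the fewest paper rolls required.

5

Total = 70 + 60 + 55 + 55 + 50 + 30 + 15 + 10 = 345 m.
Lower bound: ⌈345/95⌉ = 4 paper rolls.
Also, 5 print jobs each exceed 95/2 m, and no two of those can share a roll, so at least 5 paper rolls are needed.
A packing using 5 paper rolls:
  roll 1: 70 + 15 + 10 = 95
  roll 2: 60 + 30 = 90
  roll 3: 55 = 55
  roll 4: 55 = 55
  roll 5: 50 = 50
This matches the lower bound, so 5 is optimal.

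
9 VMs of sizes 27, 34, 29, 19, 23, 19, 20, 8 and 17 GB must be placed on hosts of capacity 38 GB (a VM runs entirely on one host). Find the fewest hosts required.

Total = 34 + 29 + 27 + 23 + 20 + 19 + 19 + 17 + 8 = 196 GB.
Lower bound: ⌈196/38⌉ = 6 hosts.
A packing using 6 hosts:
  host 1: 34 = 34
  host 2: 29 + 8 = 37
  host 3: 27 = 27
  host 4: 23 = 23
  host 5: 20 + 17 = 37
  host 6: 19 + 19 = 38
This matches the lower bound, so 6 is optimal.

6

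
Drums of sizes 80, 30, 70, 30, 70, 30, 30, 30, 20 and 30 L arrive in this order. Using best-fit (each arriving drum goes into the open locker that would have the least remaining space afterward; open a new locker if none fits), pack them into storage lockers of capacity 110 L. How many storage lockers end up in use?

4

  80 → locker 1 (new)  [load 80/110]
  30 → locker 1  [load 110/110]
  70 → locker 2 (new)  [load 70/110]
  30 → locker 2  [load 100/110]
  70 → locker 3 (new)  [load 70/110]
  30 → locker 3  [load 100/110]
  30 → locker 4 (new)  [load 30/110]
  30 → locker 4  [load 60/110]
  20 → locker 4  [load 80/110]
  30 → locker 4  [load 110/110]
4 storage lockers opened.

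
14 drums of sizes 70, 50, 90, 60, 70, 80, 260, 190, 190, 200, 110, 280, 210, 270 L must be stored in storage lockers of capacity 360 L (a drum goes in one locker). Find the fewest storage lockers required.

Total = 280 + 270 + 260 + 210 + 200 + 190 + 190 + 110 + 90 + 80 + 70 + 70 + 60 + 50 = 2130 L.
Lower bound: ⌈2130/360⌉ = 6 storage lockers.
Also, 7 drums each exceed 180 L, and no two of those can share a locker, so at least 7 storage lockers are needed.
A packing using 7 storage lockers:
  locker 1: 280 + 80 = 360
  locker 2: 270 + 90 = 360
  locker 3: 260 + 70 = 330
  locker 4: 210 + 110 = 320
  locker 5: 200 + 70 + 60 = 330
  locker 6: 190 + 50 = 240
  locker 7: 190 = 190
This matches the lower bound, so 7 is optimal.

7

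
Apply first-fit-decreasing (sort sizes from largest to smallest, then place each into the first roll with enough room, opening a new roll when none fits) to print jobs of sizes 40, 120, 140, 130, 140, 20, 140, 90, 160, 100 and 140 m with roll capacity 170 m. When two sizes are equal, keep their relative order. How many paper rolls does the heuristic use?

Sorted descending: 160, 140, 140, 140, 140, 130, 120, 100, 90, 40, 20.
  160 → roll 1 (new)  [load 160/170]
  140 → roll 2 (new)  [load 140/170]
  140 → roll 3 (new)  [load 140/170]
  140 → roll 4 (new)  [load 140/170]
  140 → roll 5 (new)  [load 140/170]
  130 → roll 6 (new)  [load 130/170]
  120 → roll 7 (new)  [load 120/170]
  100 → roll 8 (new)  [load 100/170]
  90 → roll 9 (new)  [load 90/170]
  40 → roll 6  [load 170/170]
  20 → roll 2  [load 160/170]
9 paper rolls opened.

9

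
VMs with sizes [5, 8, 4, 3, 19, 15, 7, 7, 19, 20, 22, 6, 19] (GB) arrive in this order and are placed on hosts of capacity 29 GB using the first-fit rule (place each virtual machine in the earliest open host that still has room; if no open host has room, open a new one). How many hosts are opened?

  5 → host 1 (new)  [load 5/29]
  8 → host 1  [load 13/29]
  4 → host 1  [load 17/29]
  3 → host 1  [load 20/29]
  19 → host 2 (new)  [load 19/29]
  15 → host 3 (new)  [load 15/29]
  7 → host 1  [load 27/29]
  7 → host 2  [load 26/29]
  19 → host 4 (new)  [load 19/29]
  20 → host 5 (new)  [load 20/29]
  22 → host 6 (new)  [load 22/29]
  6 → host 3  [load 21/29]
  19 → host 7 (new)  [load 19/29]
7 hosts opened.

7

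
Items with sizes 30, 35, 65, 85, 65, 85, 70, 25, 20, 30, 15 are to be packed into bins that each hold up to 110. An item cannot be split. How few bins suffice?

Total = 85 + 85 + 70 + 65 + 65 + 35 + 30 + 30 + 25 + 20 + 15 = 525.
Lower bound: ⌈525/110⌉ = 5 bins.
A packing using 5 bins:
  bin 1: 85 + 25 = 110
  bin 2: 85 + 20 = 105
  bin 3: 70 + 35 = 105
  bin 4: 65 + 30 + 15 = 110
  bin 5: 65 + 30 = 95
This matches the lower bound, so 5 is optimal.

5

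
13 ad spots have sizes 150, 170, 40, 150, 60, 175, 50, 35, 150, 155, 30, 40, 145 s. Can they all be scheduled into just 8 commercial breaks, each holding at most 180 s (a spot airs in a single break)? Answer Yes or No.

No

Total = 1350 s; ⌈1350/180⌉ = 8.
The bound of 8 does not rule out 8, but exhaustive search shows no assignment into 8 commercial breaks of capacity 180 s exists — the minimum is 9.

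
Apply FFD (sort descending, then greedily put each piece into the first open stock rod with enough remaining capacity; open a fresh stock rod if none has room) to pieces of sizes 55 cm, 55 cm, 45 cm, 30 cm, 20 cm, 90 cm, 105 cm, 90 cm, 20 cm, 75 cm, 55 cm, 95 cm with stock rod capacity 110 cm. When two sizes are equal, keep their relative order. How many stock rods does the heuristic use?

Sorted descending: 105, 95, 90, 90, 75, 55, 55, 55, 45, 30, 20, 20.
  105 → stock rod 1 (new)  [load 105/110]
  95 → stock rod 2 (new)  [load 95/110]
  90 → stock rod 3 (new)  [load 90/110]
  90 → stock rod 4 (new)  [load 90/110]
  75 → stock rod 5 (new)  [load 75/110]
  55 → stock rod 6 (new)  [load 55/110]
  55 → stock rod 6  [load 110/110]
  55 → stock rod 7 (new)  [load 55/110]
  45 → stock rod 7  [load 100/110]
  30 → stock rod 5  [load 105/110]
  20 → stock rod 3  [load 110/110]
  20 → stock rod 4  [load 110/110]
7 stock rods opened.

7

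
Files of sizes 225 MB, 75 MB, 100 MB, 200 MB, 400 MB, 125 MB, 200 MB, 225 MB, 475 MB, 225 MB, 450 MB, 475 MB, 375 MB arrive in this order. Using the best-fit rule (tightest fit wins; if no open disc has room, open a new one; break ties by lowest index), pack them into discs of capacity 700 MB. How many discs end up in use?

7

  225 → disc 1 (new)  [load 225/700]
  75 → disc 1  [load 300/700]
  100 → disc 1  [load 400/700]
  200 → disc 1  [load 600/700]
  400 → disc 2 (new)  [load 400/700]
  125 → disc 2  [load 525/700]
  200 → disc 3 (new)  [load 200/700]
  225 → disc 3  [load 425/700]
  475 → disc 4 (new)  [load 475/700]
  225 → disc 4  [load 700/700]
  450 → disc 5 (new)  [load 450/700]
  475 → disc 6 (new)  [load 475/700]
  375 → disc 7 (new)  [load 375/700]
7 discs opened.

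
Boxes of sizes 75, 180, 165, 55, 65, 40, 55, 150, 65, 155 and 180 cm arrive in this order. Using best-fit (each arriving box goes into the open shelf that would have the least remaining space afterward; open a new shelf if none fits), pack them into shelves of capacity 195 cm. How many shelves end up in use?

7

  75 → shelf 1 (new)  [load 75/195]
  180 → shelf 2 (new)  [load 180/195]
  165 → shelf 3 (new)  [load 165/195]
  55 → shelf 1  [load 130/195]
  65 → shelf 1  [load 195/195]
  40 → shelf 4 (new)  [load 40/195]
  55 → shelf 4  [load 95/195]
  150 → shelf 5 (new)  [load 150/195]
  65 → shelf 4  [load 160/195]
  155 → shelf 6 (new)  [load 155/195]
  180 → shelf 7 (new)  [load 180/195]
7 shelves opened.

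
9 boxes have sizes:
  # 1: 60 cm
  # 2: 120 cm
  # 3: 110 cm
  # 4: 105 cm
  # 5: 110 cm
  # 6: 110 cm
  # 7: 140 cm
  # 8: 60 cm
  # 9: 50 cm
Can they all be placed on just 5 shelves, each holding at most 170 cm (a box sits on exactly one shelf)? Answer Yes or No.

No

Total = 865 cm; ⌈865/170⌉ = 6.
At least 6 shelves are required, but only 5 are allowed.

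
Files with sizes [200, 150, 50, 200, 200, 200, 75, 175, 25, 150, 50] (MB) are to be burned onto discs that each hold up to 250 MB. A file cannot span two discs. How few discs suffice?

7

Total = 200 + 200 + 200 + 200 + 175 + 150 + 150 + 75 + 50 + 50 + 25 = 1475 MB.
Lower bound: ⌈1475/250⌉ = 6 discs.
Also, 7 files each exceed 125 MB, and no two of those can share a disc, so at least 7 discs are needed.
A packing using 7 discs:
  disc 1: 200 + 50 = 250
  disc 2: 200 + 50 = 250
  disc 3: 200 + 25 = 225
  disc 4: 200 = 200
  disc 5: 175 + 75 = 250
  disc 6: 150 = 150
  disc 7: 150 = 150
This matches the lower bound, so 7 is optimal.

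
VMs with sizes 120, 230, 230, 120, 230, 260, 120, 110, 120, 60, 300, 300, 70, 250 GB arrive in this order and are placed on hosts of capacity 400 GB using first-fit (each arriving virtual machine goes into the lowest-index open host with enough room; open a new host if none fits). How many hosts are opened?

  120 → host 1 (new)  [load 120/400]
  230 → host 1  [load 350/400]
  230 → host 2 (new)  [load 230/400]
  120 → host 2  [load 350/400]
  230 → host 3 (new)  [load 230/400]
  260 → host 4 (new)  [load 260/400]
  120 → host 3  [load 350/400]
  110 → host 4  [load 370/400]
  120 → host 5 (new)  [load 120/400]
  60 → host 5  [load 180/400]
  300 → host 6 (new)  [load 300/400]
  300 → host 7 (new)  [load 300/400]
  70 → host 5  [load 250/400]
  250 → host 8 (new)  [load 250/400]
8 hosts opened.

8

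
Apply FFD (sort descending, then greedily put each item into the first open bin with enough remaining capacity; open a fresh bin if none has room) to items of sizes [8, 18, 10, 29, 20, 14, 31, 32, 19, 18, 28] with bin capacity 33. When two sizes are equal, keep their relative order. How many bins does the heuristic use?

Sorted descending: 32, 31, 29, 28, 20, 19, 18, 18, 14, 10, 8.
  32 → bin 1 (new)  [load 32/33]
  31 → bin 2 (new)  [load 31/33]
  29 → bin 3 (new)  [load 29/33]
  28 → bin 4 (new)  [load 28/33]
  20 → bin 5 (new)  [load 20/33]
  19 → bin 6 (new)  [load 19/33]
  18 → bin 7 (new)  [load 18/33]
  18 → bin 8 (new)  [load 18/33]
  14 → bin 6  [load 33/33]
  10 → bin 5  [load 30/33]
  8 → bin 7  [load 26/33]
8 bins opened.

8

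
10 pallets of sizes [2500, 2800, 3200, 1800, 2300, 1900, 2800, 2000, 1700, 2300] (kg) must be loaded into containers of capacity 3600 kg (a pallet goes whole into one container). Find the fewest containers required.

9

Total = 3200 + 2800 + 2800 + 2500 + 2300 + 2300 + 2000 + 1900 + 1800 + 1700 = 23300 kg.
Lower bound: ⌈23300/3600⌉ = 7 containers.
Also, 8 pallets each exceed 1800 kg, and no two of those can share a container, so at least 8 containers are needed.
A packing using 9 containers:
  container 1: 3200 = 3200
  container 2: 2800 = 2800
  container 3: 2800 = 2800
  container 4: 2500 = 2500
  container 5: 2300 = 2300
  container 6: 2300 = 2300
  container 7: 2000 = 2000
  container 8: 1900 + 1700 = 3600
  container 9: 1800 = 1800
No arrangement into 8 containers stays within capacity, so 9 is optimal.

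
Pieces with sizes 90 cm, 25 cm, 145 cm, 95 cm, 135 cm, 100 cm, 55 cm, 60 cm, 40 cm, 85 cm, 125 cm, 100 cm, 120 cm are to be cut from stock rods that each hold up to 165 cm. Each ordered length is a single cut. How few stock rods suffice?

9

Total = 145 + 135 + 125 + 120 + 100 + 100 + 95 + 90 + 85 + 60 + 55 + 40 + 25 = 1175 cm.
Lower bound: ⌈1175/165⌉ = 8 stock rods.
Also, 9 pieces each exceed 165/2 cm, and no two of those can share a stock rod, so at least 9 stock rods are needed.
A packing using 9 stock rods:
  stock rod 1: 145 = 145
  stock rod 2: 135 + 25 = 160
  stock rod 3: 125 + 40 = 165
  stock rod 4: 120 = 120
  stock rod 5: 100 + 60 = 160
  stock rod 6: 100 + 55 = 155
  stock rod 7: 95 = 95
  stock rod 8: 90 = 90
  stock rod 9: 85 = 85
This matches the lower bound, so 9 is optimal.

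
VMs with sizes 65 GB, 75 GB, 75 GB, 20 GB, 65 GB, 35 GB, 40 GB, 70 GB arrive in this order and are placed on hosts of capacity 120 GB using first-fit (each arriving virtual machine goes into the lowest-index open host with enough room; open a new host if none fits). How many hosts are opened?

  65 → host 1 (new)  [load 65/120]
  75 → host 2 (new)  [load 75/120]
  75 → host 3 (new)  [load 75/120]
  20 → host 1  [load 85/120]
  65 → host 4 (new)  [load 65/120]
  35 → host 1  [load 120/120]
  40 → host 2  [load 115/120]
  70 → host 5 (new)  [load 70/120]
5 hosts opened.

5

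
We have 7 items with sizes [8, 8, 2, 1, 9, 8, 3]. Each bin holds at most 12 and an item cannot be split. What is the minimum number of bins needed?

Total = 9 + 8 + 8 + 8 + 3 + 2 + 1 = 39.
Lower bound: ⌈39/12⌉ = 4 bins.
A packing using 4 bins:
  bin 1: 9 + 3 = 12
  bin 2: 8 + 2 + 1 = 11
  bin 3: 8 = 8
  bin 4: 8 = 8
This matches the lower bound, so 4 is optimal.

4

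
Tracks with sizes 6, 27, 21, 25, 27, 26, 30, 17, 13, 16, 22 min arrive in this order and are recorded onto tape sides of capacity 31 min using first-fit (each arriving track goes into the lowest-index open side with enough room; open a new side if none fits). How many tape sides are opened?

9

  6 → side 1 (new)  [load 6/31]
  27 → side 2 (new)  [load 27/31]
  21 → side 1  [load 27/31]
  25 → side 3 (new)  [load 25/31]
  27 → side 4 (new)  [load 27/31]
  26 → side 5 (new)  [load 26/31]
  30 → side 6 (new)  [load 30/31]
  17 → side 7 (new)  [load 17/31]
  13 → side 7  [load 30/31]
  16 → side 8 (new)  [load 16/31]
  22 → side 9 (new)  [load 22/31]
9 tape sides opened.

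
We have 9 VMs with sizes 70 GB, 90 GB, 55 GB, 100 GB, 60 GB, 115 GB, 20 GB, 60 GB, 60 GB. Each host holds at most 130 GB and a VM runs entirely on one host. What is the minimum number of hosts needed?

6

Total = 115 + 100 + 90 + 70 + 60 + 60 + 60 + 55 + 20 = 630 GB.
Lower bound: ⌈630/130⌉ = 5 hosts.
A packing using 6 hosts:
  host 1: 115 = 115
  host 2: 100 + 20 = 120
  host 3: 90 = 90
  host 4: 70 + 60 = 130
  host 5: 60 + 60 = 120
  host 6: 55 = 55
No arrangement into 5 hosts stays within capacity, so 6 is optimal.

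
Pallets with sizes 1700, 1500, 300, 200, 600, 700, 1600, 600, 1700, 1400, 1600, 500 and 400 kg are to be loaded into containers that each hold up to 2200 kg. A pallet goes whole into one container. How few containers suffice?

6

Total = 1700 + 1700 + 1600 + 1600 + 1500 + 1400 + 700 + 600 + 600 + 500 + 400 + 300 + 200 = 12800 kg.
Lower bound: ⌈12800/2200⌉ = 6 containers.
A packing using 6 containers:
  container 1: 1700 + 500 = 2200
  container 2: 1700 + 400 = 2100
  container 3: 1600 + 600 = 2200
  container 4: 1600 + 600 = 2200
  container 5: 1500 + 700 = 2200
  container 6: 1400 + 300 + 200 = 1900
This matches the lower bound, so 6 is optimal.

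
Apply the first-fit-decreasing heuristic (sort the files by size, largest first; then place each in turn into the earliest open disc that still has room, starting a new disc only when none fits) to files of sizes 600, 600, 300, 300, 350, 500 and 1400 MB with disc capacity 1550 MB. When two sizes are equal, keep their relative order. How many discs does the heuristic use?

3

Sorted descending: 1400, 600, 600, 500, 350, 300, 300.
  1400 → disc 1 (new)  [load 1400/1550]
  600 → disc 2 (new)  [load 600/1550]
  600 → disc 2  [load 1200/1550]
  500 → disc 3 (new)  [load 500/1550]
  350 → disc 2  [load 1550/1550]
  300 → disc 3  [load 800/1550]
  300 → disc 3  [load 1100/1550]
3 discs opened.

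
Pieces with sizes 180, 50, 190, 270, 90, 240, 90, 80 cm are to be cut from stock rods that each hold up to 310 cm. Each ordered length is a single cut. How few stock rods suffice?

5

Total = 270 + 240 + 190 + 180 + 90 + 90 + 80 + 50 = 1190 cm.
Lower bound: ⌈1190/310⌉ = 4 stock rods.
A packing using 5 stock rods:
  stock rod 1: 270 = 270
  stock rod 2: 240 + 50 = 290
  stock rod 3: 190 + 90 = 280
  stock rod 4: 180 + 90 = 270
  stock rod 5: 80 = 80
No arrangement into 4 stock rods stays within capacity, so 5 is optimal.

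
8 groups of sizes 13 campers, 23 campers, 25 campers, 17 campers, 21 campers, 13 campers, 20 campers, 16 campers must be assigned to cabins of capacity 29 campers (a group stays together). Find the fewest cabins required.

Total = 25 + 23 + 21 + 20 + 17 + 16 + 13 + 13 = 148 campers.
Lower bound: ⌈148/29⌉ = 6 cabins.
A packing using 7 cabins:
  cabin 1: 25 = 25
  cabin 2: 23 = 23
  cabin 3: 21 = 21
  cabin 4: 20 = 20
  cabin 5: 17 = 17
  cabin 6: 16 + 13 = 29
  cabin 7: 13 = 13
No arrangement into 6 cabins stays within capacity, so 7 is optimal.

7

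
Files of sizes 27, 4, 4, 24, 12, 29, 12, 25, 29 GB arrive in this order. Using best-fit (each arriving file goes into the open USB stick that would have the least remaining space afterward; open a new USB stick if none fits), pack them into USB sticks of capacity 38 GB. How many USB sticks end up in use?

5

  27 → USB stick 1 (new)  [load 27/38]
  4 → USB stick 1  [load 31/38]
  4 → USB stick 1  [load 35/38]
  24 → USB stick 2 (new)  [load 24/38]
  12 → USB stick 2  [load 36/38]
  29 → USB stick 3 (new)  [load 29/38]
  12 → USB stick 4 (new)  [load 12/38]
  25 → USB stick 4  [load 37/38]
  29 → USB stick 5 (new)  [load 29/38]
5 USB sticks opened.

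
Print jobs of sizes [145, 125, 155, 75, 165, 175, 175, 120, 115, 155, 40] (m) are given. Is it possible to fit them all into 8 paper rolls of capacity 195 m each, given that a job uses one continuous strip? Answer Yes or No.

No

Total = 1445 m; ⌈1445/195⌉ = 8.
9 print jobs each exceed half the capacity and cannot share a roll, forcing at least 9 paper rolls.
At least 9 paper rolls are required, but only 8 are allowed.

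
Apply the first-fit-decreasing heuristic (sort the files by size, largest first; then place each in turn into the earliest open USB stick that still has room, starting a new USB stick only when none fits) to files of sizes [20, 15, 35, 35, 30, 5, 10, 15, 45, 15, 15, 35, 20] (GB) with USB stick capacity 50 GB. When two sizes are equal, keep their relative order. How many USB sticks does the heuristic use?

Sorted descending: 45, 35, 35, 35, 30, 20, 20, 15, 15, 15, 15, 10, 5.
  45 → USB stick 1 (new)  [load 45/50]
  35 → USB stick 2 (new)  [load 35/50]
  35 → USB stick 3 (new)  [load 35/50]
  35 → USB stick 4 (new)  [load 35/50]
  30 → USB stick 5 (new)  [load 30/50]
  20 → USB stick 5  [load 50/50]
  20 → USB stick 6 (new)  [load 20/50]
  15 → USB stick 2  [load 50/50]
  15 → USB stick 3  [load 50/50]
  15 → USB stick 4  [load 50/50]
  15 → USB stick 6  [load 35/50]
  10 → USB stick 6  [load 45/50]
  5 → USB stick 1  [load 50/50]
6 USB sticks opened.

6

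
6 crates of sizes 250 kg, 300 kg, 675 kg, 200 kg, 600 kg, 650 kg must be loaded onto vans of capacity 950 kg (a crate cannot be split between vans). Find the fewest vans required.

3

Total = 675 + 650 + 600 + 300 + 250 + 200 = 2675 kg.
Lower bound: ⌈2675/950⌉ = 3 vans.
A packing using 3 vans:
  van 1: 675 + 250 = 925
  van 2: 650 + 300 = 950
  van 3: 600 + 200 = 800
This matches the lower bound, so 3 is optimal.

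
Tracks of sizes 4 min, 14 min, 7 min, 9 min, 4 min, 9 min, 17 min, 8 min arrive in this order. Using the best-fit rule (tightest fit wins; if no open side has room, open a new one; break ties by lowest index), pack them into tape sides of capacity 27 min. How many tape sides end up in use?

  4 → side 1 (new)  [load 4/27]
  14 → side 1  [load 18/27]
  7 → side 1  [load 25/27]
  9 → side 2 (new)  [load 9/27]
  4 → side 2  [load 13/27]
  9 → side 2  [load 22/27]
  17 → side 3 (new)  [load 17/27]
  8 → side 3  [load 25/27]
3 tape sides opened.

3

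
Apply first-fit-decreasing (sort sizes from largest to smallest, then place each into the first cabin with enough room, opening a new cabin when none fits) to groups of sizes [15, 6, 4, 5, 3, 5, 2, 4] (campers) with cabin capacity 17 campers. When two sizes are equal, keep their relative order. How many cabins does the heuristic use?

3

Sorted descending: 15, 6, 5, 5, 4, 4, 3, 2.
  15 → cabin 1 (new)  [load 15/17]
  6 → cabin 2 (new)  [load 6/17]
  5 → cabin 2  [load 11/17]
  5 → cabin 2  [load 16/17]
  4 → cabin 3 (new)  [load 4/17]
  4 → cabin 3  [load 8/17]
  3 → cabin 3  [load 11/17]
  2 → cabin 1  [load 17/17]
3 cabins opened.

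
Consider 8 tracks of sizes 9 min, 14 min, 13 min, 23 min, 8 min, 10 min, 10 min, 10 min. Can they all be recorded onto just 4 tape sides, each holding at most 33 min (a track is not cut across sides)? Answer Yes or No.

Yes

A valid assignment using 3 tape sides:
  side 1: 23 + 10 = 33
  side 2: 14 + 10 + 9 = 33
  side 3: 13 + 10 + 8 = 31
That uses only 3 ≤ 4, so 4 tape sides are enough.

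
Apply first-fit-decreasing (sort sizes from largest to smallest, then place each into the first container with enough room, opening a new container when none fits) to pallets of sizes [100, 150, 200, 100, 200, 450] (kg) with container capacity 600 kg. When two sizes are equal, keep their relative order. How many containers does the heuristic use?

2

Sorted descending: 450, 200, 200, 150, 100, 100.
  450 → container 1 (new)  [load 450/600]
  200 → container 2 (new)  [load 200/600]
  200 → container 2  [load 400/600]
  150 → container 1  [load 600/600]
  100 → container 2  [load 500/600]
  100 → container 2  [load 600/600]
2 containers opened.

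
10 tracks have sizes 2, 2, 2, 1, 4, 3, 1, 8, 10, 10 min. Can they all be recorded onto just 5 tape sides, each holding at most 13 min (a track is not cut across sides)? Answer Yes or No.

Yes

A valid assignment using 4 tape sides:
  side 1: 10 + 3 = 13
  side 2: 10 + 2 + 1 = 13
  side 3: 8 + 4 + 1 = 13
  side 4: 2 + 2 = 4
That uses only 4 ≤ 5, so 5 tape sides are enough.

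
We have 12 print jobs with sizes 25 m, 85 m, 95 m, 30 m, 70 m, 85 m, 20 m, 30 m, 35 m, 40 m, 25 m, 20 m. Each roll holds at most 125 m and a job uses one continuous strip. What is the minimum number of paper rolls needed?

5

Total = 95 + 85 + 85 + 70 + 40 + 35 + 30 + 30 + 25 + 25 + 20 + 20 = 560 m.
Lower bound: ⌈560/125⌉ = 5 paper rolls.
A packing using 5 paper rolls:
  roll 1: 95 + 30 = 125
  roll 2: 85 + 40 = 125
  roll 3: 85 + 35 = 120
  roll 4: 70 + 30 + 25 = 125
  roll 5: 25 + 20 + 20 = 65
This matches the lower bound, so 5 is optimal.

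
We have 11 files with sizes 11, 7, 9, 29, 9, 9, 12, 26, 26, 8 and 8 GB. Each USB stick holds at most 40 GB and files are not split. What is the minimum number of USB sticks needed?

Total = 29 + 26 + 26 + 12 + 11 + 9 + 9 + 9 + 8 + 8 + 7 = 154 GB.
Lower bound: ⌈154/40⌉ = 4 USB sticks.
A packing using 5 USB sticks:
  USB stick 1: 29 + 11 = 40
  USB stick 2: 26 + 12 = 38
  USB stick 3: 26 + 9 = 35
  USB stick 4: 9 + 9 + 8 + 8 = 34
  USB stick 5: 7 = 7
No arrangement into 4 USB sticks stays within capacity, so 5 is optimal.

5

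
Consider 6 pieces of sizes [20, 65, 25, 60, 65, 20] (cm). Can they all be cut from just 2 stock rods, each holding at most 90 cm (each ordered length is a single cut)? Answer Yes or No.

Total = 255 cm; ⌈255/90⌉ = 3.
At least 3 stock rods are required, but only 2 are allowed.

No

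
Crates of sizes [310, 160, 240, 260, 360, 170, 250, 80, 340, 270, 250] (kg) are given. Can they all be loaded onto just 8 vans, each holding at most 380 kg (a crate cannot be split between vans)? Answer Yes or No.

Total = 2690 kg; ⌈2690/380⌉ = 8.
The bound of 8 does not rule out 8, but exhaustive search shows no assignment into 8 vans of capacity 380 kg exists — the minimum is 9.

No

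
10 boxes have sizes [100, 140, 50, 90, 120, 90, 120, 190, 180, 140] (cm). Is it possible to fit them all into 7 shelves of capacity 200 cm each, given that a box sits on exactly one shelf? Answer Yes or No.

Total = 1220 cm; ⌈1220/200⌉ = 7.
The bound of 7 does not rule out 7, but exhaustive search shows no assignment into 7 shelves of capacity 200 cm exists — the minimum is 8.

No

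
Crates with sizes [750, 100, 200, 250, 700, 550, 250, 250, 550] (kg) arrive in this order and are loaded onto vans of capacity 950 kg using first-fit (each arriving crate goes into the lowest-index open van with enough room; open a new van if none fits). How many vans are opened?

  750 → van 1 (new)  [load 750/950]
  100 → van 1  [load 850/950]
  200 → van 2 (new)  [load 200/950]
  250 → van 2  [load 450/950]
  700 → van 3 (new)  [load 700/950]
  550 → van 4 (new)  [load 550/950]
  250 → van 2  [load 700/950]
  250 → van 2  [load 950/950]
  550 → van 5 (new)  [load 550/950]
5 vans opened.

5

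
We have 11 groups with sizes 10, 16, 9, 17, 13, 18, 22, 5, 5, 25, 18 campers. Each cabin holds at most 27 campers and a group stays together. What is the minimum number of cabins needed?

Total = 25 + 22 + 18 + 18 + 17 + 16 + 13 + 10 + 9 + 5 + 5 = 158 campers.
Lower bound: ⌈158/27⌉ = 6 cabins.
A packing using 7 cabins:
  cabin 1: 25 = 25
  cabin 2: 22 + 5 = 27
  cabin 3: 18 + 9 = 27
  cabin 4: 18 + 5 = 23
  cabin 5: 17 + 10 = 27
  cabin 6: 16 = 16
  cabin 7: 13 = 13
No arrangement into 6 cabins stays within capacity, so 7 is optimal.

7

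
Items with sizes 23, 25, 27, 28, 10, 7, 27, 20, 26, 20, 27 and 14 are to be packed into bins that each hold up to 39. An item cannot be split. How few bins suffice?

Total = 28 + 27 + 27 + 27 + 26 + 25 + 23 + 20 + 20 + 14 + 10 + 7 = 254.
Lower bound: ⌈254/39⌉ = 7 bins.
Also, 9 items each exceed 39/2, and no two of those can share a bin, so at least 9 bins are needed.
A packing using 9 bins:
  bin 1: 28 + 10 = 38
  bin 2: 27 + 7 = 34
  bin 3: 27 = 27
  bin 4: 27 = 27
  bin 5: 26 = 26
  bin 6: 25 + 14 = 39
  bin 7: 23 = 23
  bin 8: 20 = 20
  bin 9: 20 = 20
This matches the lower bound, so 9 is optimal.

9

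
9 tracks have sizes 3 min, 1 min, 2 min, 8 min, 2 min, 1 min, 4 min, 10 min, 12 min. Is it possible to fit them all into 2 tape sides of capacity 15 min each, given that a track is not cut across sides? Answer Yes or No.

Total = 43 min; ⌈43/15⌉ = 3.
At least 3 tape sides are required, but only 2 are allowed.

No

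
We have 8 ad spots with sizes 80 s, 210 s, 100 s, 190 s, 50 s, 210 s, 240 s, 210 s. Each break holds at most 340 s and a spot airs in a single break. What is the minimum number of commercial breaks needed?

5

Total = 240 + 210 + 210 + 210 + 190 + 100 + 80 + 50 = 1290 s.
Lower bound: ⌈1290/340⌉ = 4 commercial breaks.
Also, 5 ad spots each exceed 170 s, and no two of those can share a break, so at least 5 commercial breaks are needed.
A packing using 5 commercial breaks:
  break 1: 240 + 100 = 340
  break 2: 210 + 80 + 50 = 340
  break 3: 210 = 210
  break 4: 210 = 210
  break 5: 190 = 190
This matches the lower bound, so 5 is optimal.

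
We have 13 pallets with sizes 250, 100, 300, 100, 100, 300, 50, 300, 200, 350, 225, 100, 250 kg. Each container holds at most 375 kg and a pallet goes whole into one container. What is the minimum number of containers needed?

8

Total = 350 + 300 + 300 + 300 + 250 + 250 + 225 + 200 + 100 + 100 + 100 + 100 + 50 = 2625 kg.
Lower bound: ⌈2625/375⌉ = 7 containers.
Also, 8 pallets each exceed 375/2 kg, and no two of those can share a container, so at least 8 containers are needed.
A packing using 8 containers:
  container 1: 350 = 350
  container 2: 300 + 50 = 350
  container 3: 300 = 300
  container 4: 300 = 300
  container 5: 250 + 100 = 350
  container 6: 250 + 100 = 350
  container 7: 225 + 100 = 325
  container 8: 200 + 100 = 300
This matches the lower bound, so 8 is optimal.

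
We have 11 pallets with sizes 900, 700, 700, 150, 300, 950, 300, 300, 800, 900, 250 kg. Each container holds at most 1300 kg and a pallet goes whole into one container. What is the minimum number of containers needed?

Total = 950 + 900 + 900 + 800 + 700 + 700 + 300 + 300 + 300 + 250 + 150 = 6250 kg.
Lower bound: ⌈6250/1300⌉ = 5 containers.
Also, 6 pallets each exceed 650 kg, and no two of those can share a container, so at least 6 containers are needed.
A packing using 6 containers:
  container 1: 950 + 300 = 1250
  container 2: 900 + 300 = 1200
  container 3: 900 + 300 = 1200
  container 4: 800 + 250 + 150 = 1200
  container 5: 700 = 700
  container 6: 700 = 700
This matches the lower bound, so 6 is optimal.

6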